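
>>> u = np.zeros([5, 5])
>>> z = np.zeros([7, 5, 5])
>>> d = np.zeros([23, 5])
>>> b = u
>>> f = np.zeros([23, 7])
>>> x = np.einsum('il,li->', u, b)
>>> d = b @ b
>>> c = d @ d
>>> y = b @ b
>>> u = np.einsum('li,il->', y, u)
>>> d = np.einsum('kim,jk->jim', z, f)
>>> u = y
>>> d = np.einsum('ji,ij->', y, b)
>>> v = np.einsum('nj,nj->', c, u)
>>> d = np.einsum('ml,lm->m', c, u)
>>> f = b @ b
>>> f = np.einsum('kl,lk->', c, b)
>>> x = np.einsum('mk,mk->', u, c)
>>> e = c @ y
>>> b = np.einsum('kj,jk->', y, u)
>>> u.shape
(5, 5)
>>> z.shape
(7, 5, 5)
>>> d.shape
(5,)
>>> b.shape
()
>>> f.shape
()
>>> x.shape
()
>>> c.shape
(5, 5)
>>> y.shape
(5, 5)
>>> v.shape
()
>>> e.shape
(5, 5)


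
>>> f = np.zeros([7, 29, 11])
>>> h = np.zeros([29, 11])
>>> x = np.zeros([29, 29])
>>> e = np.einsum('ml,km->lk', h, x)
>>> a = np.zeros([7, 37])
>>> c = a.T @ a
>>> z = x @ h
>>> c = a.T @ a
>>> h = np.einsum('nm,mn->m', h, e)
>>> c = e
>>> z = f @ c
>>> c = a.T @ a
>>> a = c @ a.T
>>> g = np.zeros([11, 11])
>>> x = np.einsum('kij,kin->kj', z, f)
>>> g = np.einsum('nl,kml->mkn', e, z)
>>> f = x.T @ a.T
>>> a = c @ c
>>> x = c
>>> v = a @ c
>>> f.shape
(29, 37)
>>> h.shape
(11,)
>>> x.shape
(37, 37)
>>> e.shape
(11, 29)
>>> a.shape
(37, 37)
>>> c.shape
(37, 37)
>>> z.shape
(7, 29, 29)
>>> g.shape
(29, 7, 11)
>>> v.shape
(37, 37)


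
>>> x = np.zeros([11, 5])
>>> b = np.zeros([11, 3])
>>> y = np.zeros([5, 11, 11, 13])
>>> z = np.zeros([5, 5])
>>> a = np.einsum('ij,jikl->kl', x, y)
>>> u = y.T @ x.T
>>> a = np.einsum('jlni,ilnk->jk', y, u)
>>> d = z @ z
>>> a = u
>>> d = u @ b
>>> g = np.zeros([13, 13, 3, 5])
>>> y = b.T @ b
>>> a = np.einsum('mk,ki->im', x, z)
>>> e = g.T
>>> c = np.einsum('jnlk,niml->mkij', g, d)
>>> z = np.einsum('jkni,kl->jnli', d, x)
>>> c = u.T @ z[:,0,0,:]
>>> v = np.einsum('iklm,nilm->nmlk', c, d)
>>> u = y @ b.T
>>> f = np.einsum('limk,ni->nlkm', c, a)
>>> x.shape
(11, 5)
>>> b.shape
(11, 3)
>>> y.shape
(3, 3)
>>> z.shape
(13, 11, 5, 3)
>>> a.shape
(5, 11)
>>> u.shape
(3, 11)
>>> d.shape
(13, 11, 11, 3)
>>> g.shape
(13, 13, 3, 5)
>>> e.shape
(5, 3, 13, 13)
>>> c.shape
(11, 11, 11, 3)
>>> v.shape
(13, 3, 11, 11)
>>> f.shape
(5, 11, 3, 11)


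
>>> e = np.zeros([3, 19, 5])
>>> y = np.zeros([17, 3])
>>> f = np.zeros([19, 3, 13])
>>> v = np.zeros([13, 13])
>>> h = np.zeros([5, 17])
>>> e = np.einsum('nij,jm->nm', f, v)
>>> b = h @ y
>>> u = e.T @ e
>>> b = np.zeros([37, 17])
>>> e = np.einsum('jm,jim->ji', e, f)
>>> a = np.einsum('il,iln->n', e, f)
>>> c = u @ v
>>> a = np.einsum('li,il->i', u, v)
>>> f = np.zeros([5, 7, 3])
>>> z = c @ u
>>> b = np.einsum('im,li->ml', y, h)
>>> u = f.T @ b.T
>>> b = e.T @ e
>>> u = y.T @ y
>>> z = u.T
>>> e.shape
(19, 3)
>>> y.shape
(17, 3)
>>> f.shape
(5, 7, 3)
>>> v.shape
(13, 13)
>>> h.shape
(5, 17)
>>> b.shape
(3, 3)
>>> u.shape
(3, 3)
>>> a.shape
(13,)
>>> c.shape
(13, 13)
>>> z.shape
(3, 3)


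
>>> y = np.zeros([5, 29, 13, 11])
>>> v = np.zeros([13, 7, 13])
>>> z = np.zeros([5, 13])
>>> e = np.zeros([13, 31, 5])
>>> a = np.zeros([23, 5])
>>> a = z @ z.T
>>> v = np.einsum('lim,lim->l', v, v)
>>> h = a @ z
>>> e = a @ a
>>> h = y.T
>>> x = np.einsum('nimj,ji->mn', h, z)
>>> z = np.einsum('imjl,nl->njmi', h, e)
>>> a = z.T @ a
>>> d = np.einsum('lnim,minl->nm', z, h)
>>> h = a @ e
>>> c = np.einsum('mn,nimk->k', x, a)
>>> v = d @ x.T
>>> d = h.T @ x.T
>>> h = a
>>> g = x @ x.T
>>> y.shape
(5, 29, 13, 11)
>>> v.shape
(29, 29)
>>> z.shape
(5, 29, 13, 11)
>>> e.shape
(5, 5)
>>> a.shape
(11, 13, 29, 5)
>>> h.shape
(11, 13, 29, 5)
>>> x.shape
(29, 11)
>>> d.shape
(5, 29, 13, 29)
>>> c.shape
(5,)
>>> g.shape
(29, 29)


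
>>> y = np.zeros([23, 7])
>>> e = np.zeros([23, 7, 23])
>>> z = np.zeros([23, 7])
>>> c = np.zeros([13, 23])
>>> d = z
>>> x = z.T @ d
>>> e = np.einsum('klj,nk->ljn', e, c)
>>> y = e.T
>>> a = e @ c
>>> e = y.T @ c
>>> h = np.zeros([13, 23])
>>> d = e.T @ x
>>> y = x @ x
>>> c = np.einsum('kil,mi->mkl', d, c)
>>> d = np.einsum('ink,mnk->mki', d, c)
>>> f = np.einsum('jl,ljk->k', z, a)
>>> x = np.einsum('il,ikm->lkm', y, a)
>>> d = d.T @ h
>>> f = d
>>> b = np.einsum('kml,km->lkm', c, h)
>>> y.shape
(7, 7)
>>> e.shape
(7, 23, 23)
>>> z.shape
(23, 7)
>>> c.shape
(13, 23, 7)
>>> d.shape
(23, 7, 23)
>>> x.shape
(7, 23, 23)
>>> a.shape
(7, 23, 23)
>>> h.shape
(13, 23)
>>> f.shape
(23, 7, 23)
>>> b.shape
(7, 13, 23)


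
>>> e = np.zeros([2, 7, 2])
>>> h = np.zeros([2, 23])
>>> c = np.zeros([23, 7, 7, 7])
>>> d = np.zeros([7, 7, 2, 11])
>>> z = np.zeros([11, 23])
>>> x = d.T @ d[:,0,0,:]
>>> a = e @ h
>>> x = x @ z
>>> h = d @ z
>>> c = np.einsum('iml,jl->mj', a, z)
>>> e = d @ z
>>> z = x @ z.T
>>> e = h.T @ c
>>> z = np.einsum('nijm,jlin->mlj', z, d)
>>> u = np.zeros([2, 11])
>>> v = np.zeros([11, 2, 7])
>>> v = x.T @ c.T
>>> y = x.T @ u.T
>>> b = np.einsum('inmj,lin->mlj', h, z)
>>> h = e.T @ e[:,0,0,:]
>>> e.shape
(23, 2, 7, 11)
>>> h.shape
(11, 7, 2, 11)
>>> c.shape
(7, 11)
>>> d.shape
(7, 7, 2, 11)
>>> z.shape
(11, 7, 7)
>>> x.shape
(11, 2, 7, 23)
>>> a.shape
(2, 7, 23)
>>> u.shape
(2, 11)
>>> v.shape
(23, 7, 2, 7)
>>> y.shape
(23, 7, 2, 2)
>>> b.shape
(2, 11, 23)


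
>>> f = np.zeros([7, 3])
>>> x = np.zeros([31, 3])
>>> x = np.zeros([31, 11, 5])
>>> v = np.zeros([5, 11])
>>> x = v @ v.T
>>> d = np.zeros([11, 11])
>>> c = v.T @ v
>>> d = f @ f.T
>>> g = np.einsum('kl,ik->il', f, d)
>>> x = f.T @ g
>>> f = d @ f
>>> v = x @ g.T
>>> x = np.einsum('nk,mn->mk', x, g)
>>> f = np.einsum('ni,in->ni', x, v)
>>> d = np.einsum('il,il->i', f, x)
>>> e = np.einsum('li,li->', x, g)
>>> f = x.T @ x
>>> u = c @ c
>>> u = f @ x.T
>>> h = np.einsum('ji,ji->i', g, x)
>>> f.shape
(3, 3)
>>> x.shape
(7, 3)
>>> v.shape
(3, 7)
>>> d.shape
(7,)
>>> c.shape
(11, 11)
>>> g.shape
(7, 3)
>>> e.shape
()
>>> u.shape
(3, 7)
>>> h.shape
(3,)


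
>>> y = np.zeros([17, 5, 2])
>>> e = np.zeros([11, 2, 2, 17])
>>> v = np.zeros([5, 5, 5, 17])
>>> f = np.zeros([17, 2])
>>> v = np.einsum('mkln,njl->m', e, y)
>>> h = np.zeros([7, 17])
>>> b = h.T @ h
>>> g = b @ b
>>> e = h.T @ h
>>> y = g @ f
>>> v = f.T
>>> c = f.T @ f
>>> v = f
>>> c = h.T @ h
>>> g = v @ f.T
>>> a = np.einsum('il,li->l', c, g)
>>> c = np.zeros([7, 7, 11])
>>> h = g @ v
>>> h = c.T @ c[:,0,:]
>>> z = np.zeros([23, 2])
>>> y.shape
(17, 2)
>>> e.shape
(17, 17)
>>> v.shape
(17, 2)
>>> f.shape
(17, 2)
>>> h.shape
(11, 7, 11)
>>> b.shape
(17, 17)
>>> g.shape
(17, 17)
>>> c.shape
(7, 7, 11)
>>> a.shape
(17,)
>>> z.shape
(23, 2)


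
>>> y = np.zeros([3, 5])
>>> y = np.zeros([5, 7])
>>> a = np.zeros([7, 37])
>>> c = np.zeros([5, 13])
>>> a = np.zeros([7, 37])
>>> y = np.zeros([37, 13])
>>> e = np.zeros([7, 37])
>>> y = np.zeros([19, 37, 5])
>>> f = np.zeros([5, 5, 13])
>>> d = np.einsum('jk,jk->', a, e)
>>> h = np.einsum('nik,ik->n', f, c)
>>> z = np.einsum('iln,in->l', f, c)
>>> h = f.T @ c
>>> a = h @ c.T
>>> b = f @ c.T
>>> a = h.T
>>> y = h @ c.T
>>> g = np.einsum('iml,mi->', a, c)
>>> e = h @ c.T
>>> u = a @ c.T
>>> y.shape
(13, 5, 5)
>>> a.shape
(13, 5, 13)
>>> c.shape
(5, 13)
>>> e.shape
(13, 5, 5)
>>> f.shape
(5, 5, 13)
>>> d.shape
()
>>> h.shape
(13, 5, 13)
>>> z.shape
(5,)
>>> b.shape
(5, 5, 5)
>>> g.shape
()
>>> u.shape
(13, 5, 5)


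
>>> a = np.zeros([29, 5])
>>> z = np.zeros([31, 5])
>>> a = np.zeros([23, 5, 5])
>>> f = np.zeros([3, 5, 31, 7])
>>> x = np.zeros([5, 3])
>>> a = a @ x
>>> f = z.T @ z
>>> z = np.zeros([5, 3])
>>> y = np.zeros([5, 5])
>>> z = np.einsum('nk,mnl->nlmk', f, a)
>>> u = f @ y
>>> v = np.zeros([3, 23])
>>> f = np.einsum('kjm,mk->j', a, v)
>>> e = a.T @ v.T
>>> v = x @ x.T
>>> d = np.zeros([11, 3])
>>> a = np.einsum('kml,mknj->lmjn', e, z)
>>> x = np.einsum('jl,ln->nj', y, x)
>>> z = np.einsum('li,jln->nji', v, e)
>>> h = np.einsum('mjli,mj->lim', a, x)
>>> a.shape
(3, 5, 5, 23)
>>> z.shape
(3, 3, 5)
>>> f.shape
(5,)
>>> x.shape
(3, 5)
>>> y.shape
(5, 5)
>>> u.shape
(5, 5)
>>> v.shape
(5, 5)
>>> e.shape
(3, 5, 3)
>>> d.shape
(11, 3)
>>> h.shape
(5, 23, 3)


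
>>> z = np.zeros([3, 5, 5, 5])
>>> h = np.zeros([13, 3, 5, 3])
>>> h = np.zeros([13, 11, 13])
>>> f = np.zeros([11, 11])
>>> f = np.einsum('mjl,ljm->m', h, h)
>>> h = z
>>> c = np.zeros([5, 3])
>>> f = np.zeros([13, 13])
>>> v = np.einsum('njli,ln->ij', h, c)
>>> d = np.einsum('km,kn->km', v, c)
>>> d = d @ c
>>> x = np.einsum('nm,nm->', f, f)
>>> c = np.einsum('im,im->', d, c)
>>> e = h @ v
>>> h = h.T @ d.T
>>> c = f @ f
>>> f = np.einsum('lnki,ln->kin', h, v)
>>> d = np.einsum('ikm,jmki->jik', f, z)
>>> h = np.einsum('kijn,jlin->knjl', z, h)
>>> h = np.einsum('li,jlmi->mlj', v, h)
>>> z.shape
(3, 5, 5, 5)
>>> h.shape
(5, 5, 3)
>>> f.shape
(5, 5, 5)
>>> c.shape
(13, 13)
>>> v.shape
(5, 5)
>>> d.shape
(3, 5, 5)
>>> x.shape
()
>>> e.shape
(3, 5, 5, 5)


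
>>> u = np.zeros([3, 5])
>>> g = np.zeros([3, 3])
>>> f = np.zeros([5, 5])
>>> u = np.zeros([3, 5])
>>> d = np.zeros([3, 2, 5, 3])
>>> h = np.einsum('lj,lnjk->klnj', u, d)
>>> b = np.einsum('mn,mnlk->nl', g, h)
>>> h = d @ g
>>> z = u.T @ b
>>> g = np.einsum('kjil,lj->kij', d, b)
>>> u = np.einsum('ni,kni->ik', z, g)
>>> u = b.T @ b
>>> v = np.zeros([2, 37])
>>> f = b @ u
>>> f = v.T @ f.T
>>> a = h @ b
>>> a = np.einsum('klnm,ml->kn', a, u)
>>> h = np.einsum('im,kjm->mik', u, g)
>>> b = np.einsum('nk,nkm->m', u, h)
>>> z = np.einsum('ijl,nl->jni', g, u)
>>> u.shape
(2, 2)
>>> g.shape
(3, 5, 2)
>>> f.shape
(37, 3)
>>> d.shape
(3, 2, 5, 3)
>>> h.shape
(2, 2, 3)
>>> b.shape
(3,)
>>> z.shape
(5, 2, 3)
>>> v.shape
(2, 37)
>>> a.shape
(3, 5)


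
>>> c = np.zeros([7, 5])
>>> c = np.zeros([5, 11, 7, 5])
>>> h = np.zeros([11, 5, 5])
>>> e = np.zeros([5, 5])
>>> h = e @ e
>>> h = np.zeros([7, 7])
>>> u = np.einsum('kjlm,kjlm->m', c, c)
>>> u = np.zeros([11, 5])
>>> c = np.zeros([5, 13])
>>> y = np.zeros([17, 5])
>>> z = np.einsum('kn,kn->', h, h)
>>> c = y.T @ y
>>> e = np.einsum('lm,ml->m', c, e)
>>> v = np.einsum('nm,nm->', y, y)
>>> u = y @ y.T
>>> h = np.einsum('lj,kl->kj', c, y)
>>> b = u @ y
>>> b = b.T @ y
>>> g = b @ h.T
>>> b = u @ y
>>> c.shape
(5, 5)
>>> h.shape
(17, 5)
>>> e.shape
(5,)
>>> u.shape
(17, 17)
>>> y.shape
(17, 5)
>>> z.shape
()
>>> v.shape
()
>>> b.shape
(17, 5)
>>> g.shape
(5, 17)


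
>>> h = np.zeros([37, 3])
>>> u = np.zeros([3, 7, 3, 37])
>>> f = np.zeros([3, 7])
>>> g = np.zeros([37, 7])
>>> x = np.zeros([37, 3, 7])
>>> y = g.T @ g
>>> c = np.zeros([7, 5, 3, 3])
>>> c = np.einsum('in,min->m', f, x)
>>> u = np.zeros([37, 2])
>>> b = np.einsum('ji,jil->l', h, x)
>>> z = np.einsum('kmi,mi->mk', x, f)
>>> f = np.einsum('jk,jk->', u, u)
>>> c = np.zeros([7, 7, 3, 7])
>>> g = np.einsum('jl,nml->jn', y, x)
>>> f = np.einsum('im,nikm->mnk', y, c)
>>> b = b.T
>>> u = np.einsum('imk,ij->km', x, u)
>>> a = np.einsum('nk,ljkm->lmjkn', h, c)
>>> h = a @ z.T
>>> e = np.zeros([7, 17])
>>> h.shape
(7, 7, 7, 3, 3)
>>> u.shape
(7, 3)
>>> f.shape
(7, 7, 3)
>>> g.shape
(7, 37)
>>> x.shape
(37, 3, 7)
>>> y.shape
(7, 7)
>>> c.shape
(7, 7, 3, 7)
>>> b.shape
(7,)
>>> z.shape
(3, 37)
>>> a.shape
(7, 7, 7, 3, 37)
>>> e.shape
(7, 17)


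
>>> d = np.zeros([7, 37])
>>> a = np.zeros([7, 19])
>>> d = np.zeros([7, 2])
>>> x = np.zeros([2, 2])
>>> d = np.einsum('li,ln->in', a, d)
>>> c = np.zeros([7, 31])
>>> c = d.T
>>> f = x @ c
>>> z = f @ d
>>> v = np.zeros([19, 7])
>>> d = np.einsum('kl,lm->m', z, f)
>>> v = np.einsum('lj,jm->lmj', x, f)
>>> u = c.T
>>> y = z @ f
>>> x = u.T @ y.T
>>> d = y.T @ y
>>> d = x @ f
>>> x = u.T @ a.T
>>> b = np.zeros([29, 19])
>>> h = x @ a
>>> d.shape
(2, 19)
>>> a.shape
(7, 19)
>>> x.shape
(2, 7)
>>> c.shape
(2, 19)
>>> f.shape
(2, 19)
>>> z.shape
(2, 2)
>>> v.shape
(2, 19, 2)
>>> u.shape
(19, 2)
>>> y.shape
(2, 19)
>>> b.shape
(29, 19)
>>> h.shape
(2, 19)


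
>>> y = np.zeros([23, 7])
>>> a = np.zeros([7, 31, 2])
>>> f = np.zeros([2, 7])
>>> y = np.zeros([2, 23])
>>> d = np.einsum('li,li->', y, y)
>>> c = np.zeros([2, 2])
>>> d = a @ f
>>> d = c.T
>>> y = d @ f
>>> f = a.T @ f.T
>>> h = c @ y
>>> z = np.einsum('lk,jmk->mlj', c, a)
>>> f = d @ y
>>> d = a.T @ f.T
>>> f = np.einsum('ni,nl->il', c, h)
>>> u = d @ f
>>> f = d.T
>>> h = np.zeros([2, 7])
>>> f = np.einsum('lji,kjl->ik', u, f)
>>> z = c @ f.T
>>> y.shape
(2, 7)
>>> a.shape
(7, 31, 2)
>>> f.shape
(7, 2)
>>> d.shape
(2, 31, 2)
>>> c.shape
(2, 2)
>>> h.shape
(2, 7)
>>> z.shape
(2, 7)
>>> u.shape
(2, 31, 7)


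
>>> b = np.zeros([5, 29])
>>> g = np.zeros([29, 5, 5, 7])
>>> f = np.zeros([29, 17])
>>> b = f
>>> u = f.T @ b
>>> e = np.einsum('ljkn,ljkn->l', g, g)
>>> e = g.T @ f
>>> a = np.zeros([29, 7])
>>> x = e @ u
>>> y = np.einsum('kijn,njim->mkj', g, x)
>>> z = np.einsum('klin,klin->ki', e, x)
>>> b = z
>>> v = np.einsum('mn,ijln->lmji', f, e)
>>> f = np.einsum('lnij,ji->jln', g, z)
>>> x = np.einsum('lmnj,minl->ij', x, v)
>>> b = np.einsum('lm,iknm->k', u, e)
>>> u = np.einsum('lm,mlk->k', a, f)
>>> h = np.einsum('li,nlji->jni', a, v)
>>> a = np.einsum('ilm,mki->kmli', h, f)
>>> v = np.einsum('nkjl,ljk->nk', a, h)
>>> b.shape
(5,)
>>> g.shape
(29, 5, 5, 7)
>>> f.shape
(7, 29, 5)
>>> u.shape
(5,)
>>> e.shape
(7, 5, 5, 17)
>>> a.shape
(29, 7, 5, 5)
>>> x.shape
(29, 17)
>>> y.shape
(17, 29, 5)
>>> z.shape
(7, 5)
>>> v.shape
(29, 7)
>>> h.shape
(5, 5, 7)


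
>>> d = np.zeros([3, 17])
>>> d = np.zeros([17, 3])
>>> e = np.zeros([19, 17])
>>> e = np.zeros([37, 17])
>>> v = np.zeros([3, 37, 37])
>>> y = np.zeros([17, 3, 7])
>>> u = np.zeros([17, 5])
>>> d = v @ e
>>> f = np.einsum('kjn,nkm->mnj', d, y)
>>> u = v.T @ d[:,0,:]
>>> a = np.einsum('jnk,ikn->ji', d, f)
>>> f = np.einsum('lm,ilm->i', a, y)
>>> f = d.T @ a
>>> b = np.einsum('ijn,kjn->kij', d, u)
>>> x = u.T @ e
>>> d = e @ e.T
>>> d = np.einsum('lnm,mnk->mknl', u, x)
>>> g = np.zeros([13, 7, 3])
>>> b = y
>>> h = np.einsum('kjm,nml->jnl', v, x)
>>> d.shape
(17, 17, 37, 37)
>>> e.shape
(37, 17)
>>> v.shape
(3, 37, 37)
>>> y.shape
(17, 3, 7)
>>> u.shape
(37, 37, 17)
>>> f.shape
(17, 37, 7)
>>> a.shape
(3, 7)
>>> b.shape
(17, 3, 7)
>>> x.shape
(17, 37, 17)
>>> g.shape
(13, 7, 3)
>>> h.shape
(37, 17, 17)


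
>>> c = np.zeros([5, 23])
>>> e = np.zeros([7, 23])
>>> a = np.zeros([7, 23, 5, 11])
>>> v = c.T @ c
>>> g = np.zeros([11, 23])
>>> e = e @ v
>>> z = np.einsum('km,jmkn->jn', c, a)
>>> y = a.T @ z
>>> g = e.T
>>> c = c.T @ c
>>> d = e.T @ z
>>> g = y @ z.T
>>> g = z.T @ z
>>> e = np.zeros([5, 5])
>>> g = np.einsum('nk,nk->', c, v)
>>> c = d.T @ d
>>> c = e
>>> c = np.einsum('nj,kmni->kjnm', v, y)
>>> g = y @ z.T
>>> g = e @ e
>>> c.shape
(11, 23, 23, 5)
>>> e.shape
(5, 5)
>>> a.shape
(7, 23, 5, 11)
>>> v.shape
(23, 23)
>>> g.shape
(5, 5)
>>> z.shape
(7, 11)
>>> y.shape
(11, 5, 23, 11)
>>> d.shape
(23, 11)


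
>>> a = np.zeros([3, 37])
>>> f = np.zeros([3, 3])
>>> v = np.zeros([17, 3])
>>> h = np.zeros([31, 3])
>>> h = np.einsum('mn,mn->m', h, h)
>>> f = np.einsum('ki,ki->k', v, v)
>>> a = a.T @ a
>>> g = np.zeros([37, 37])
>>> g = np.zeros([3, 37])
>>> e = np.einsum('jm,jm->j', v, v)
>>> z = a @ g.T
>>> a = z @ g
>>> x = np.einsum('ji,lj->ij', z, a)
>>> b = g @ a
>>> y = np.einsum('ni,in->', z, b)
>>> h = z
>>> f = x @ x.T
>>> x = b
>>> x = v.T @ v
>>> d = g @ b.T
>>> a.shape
(37, 37)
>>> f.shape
(3, 3)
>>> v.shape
(17, 3)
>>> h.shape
(37, 3)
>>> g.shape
(3, 37)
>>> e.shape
(17,)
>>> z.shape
(37, 3)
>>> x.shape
(3, 3)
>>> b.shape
(3, 37)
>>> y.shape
()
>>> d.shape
(3, 3)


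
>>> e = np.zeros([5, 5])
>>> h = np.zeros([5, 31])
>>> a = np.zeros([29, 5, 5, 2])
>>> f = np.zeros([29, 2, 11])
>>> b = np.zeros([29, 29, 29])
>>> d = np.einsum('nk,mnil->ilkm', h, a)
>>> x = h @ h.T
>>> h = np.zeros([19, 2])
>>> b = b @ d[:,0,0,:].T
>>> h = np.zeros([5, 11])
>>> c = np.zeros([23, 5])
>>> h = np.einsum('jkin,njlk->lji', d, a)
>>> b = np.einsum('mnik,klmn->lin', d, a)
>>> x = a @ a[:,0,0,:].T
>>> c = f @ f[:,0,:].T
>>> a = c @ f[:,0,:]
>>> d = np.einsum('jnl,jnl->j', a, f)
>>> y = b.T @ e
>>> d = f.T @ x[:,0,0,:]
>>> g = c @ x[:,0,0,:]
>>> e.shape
(5, 5)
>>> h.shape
(5, 5, 31)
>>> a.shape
(29, 2, 11)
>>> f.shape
(29, 2, 11)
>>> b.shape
(5, 31, 2)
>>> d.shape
(11, 2, 29)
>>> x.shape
(29, 5, 5, 29)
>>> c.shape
(29, 2, 29)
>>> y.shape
(2, 31, 5)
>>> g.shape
(29, 2, 29)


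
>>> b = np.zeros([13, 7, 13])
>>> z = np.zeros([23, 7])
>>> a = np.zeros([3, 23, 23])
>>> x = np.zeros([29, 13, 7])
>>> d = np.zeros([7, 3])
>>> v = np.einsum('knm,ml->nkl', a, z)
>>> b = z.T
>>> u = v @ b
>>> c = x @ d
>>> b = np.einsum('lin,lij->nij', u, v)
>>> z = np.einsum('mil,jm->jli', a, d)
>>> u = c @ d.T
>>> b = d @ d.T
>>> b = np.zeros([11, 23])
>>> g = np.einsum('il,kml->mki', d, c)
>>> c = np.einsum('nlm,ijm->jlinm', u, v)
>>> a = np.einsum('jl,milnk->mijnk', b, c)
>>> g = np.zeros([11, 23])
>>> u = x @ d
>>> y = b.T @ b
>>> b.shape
(11, 23)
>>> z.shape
(7, 23, 23)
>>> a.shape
(3, 13, 11, 29, 7)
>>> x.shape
(29, 13, 7)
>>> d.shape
(7, 3)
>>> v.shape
(23, 3, 7)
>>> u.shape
(29, 13, 3)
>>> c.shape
(3, 13, 23, 29, 7)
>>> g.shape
(11, 23)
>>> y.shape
(23, 23)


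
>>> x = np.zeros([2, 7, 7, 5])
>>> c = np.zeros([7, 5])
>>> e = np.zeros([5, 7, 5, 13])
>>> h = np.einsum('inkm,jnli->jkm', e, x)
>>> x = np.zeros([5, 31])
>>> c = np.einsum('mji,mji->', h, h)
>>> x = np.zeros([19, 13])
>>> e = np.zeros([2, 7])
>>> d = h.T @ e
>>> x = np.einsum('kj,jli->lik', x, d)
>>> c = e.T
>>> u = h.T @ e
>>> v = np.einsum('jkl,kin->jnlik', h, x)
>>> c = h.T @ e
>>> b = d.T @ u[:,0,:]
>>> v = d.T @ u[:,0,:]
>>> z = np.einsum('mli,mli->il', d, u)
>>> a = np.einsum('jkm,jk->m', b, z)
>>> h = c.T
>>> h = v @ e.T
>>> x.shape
(5, 7, 19)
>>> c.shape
(13, 5, 7)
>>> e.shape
(2, 7)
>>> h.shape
(7, 5, 2)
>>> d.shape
(13, 5, 7)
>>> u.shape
(13, 5, 7)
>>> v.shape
(7, 5, 7)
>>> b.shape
(7, 5, 7)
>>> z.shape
(7, 5)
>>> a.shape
(7,)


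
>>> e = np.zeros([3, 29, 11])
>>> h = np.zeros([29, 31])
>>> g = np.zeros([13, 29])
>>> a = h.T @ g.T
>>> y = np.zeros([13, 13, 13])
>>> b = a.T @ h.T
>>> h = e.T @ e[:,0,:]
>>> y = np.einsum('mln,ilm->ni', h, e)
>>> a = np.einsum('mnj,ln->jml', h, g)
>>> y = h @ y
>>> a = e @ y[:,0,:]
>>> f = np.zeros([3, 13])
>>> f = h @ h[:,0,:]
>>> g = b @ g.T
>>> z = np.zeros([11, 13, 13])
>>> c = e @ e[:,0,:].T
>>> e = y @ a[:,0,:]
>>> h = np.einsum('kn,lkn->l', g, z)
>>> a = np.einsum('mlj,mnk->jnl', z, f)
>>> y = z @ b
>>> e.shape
(11, 29, 3)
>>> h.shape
(11,)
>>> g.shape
(13, 13)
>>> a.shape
(13, 29, 13)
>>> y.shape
(11, 13, 29)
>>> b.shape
(13, 29)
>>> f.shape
(11, 29, 11)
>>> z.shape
(11, 13, 13)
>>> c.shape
(3, 29, 3)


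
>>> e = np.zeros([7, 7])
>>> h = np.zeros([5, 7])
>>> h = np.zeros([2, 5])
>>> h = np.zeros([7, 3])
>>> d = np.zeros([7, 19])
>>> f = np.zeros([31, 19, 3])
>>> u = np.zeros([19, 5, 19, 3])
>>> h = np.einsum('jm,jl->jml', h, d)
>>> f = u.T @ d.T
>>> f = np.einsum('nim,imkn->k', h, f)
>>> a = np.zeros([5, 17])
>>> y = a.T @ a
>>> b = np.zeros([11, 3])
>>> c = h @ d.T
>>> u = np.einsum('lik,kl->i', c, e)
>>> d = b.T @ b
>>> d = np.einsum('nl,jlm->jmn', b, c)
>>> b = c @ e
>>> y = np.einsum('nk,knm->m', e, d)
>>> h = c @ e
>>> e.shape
(7, 7)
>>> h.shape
(7, 3, 7)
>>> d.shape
(7, 7, 11)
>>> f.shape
(5,)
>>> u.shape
(3,)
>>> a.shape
(5, 17)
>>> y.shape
(11,)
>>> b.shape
(7, 3, 7)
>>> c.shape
(7, 3, 7)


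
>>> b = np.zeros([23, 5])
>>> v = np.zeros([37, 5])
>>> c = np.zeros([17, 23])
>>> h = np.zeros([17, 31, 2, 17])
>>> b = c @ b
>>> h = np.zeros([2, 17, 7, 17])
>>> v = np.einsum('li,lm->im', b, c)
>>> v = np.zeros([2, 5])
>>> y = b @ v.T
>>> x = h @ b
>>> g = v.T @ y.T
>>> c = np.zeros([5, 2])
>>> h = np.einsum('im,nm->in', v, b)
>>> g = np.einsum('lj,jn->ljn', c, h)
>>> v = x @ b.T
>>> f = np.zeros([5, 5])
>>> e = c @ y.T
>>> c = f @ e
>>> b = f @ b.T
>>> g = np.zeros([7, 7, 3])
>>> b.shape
(5, 17)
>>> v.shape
(2, 17, 7, 17)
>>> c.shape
(5, 17)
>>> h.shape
(2, 17)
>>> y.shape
(17, 2)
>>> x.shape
(2, 17, 7, 5)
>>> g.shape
(7, 7, 3)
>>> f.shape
(5, 5)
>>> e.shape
(5, 17)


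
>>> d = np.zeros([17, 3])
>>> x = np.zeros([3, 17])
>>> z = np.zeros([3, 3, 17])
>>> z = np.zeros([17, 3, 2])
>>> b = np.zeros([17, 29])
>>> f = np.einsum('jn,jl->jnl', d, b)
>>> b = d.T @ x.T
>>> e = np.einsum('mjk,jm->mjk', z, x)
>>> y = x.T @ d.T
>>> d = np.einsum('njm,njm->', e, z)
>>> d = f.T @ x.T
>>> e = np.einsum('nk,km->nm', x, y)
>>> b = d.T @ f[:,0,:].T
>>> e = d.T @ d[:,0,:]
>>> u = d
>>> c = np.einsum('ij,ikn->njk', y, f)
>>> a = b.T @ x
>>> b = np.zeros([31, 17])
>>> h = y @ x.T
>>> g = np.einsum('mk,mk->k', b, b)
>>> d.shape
(29, 3, 3)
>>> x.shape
(3, 17)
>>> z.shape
(17, 3, 2)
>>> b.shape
(31, 17)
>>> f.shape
(17, 3, 29)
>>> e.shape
(3, 3, 3)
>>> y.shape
(17, 17)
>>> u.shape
(29, 3, 3)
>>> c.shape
(29, 17, 3)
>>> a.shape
(17, 3, 17)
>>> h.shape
(17, 3)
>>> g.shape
(17,)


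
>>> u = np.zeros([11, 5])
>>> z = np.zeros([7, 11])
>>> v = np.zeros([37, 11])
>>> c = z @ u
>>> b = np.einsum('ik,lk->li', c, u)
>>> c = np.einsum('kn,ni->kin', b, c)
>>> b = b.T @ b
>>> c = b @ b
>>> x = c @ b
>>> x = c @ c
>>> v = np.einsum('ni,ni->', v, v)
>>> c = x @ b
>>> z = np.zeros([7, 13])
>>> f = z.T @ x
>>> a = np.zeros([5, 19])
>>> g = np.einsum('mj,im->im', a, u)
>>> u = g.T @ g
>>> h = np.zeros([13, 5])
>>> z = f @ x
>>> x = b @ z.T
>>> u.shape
(5, 5)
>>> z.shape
(13, 7)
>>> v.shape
()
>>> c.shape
(7, 7)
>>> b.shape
(7, 7)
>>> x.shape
(7, 13)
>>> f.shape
(13, 7)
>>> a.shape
(5, 19)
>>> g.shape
(11, 5)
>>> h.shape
(13, 5)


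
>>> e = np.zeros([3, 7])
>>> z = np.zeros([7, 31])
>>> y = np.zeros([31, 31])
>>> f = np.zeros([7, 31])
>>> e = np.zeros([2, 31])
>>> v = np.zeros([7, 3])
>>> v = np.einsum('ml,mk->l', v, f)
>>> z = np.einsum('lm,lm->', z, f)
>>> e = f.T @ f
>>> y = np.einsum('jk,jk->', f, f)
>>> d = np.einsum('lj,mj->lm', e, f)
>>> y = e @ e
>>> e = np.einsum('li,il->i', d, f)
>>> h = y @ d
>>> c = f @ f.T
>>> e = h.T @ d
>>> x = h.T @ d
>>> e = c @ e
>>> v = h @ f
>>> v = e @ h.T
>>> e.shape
(7, 7)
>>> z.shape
()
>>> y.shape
(31, 31)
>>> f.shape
(7, 31)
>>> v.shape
(7, 31)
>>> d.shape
(31, 7)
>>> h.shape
(31, 7)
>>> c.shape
(7, 7)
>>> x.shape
(7, 7)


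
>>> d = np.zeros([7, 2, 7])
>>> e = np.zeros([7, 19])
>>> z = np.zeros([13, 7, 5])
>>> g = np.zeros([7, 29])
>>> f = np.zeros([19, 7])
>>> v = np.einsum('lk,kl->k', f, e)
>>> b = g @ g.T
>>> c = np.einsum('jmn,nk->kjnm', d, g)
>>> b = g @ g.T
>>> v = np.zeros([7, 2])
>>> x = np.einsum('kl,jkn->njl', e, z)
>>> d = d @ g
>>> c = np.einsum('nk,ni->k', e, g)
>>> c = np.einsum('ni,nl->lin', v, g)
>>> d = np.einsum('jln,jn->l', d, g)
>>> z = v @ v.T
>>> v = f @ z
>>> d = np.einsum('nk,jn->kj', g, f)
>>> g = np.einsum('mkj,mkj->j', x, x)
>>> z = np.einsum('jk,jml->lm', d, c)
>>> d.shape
(29, 19)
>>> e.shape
(7, 19)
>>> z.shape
(7, 2)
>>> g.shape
(19,)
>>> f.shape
(19, 7)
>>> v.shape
(19, 7)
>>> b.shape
(7, 7)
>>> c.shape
(29, 2, 7)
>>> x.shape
(5, 13, 19)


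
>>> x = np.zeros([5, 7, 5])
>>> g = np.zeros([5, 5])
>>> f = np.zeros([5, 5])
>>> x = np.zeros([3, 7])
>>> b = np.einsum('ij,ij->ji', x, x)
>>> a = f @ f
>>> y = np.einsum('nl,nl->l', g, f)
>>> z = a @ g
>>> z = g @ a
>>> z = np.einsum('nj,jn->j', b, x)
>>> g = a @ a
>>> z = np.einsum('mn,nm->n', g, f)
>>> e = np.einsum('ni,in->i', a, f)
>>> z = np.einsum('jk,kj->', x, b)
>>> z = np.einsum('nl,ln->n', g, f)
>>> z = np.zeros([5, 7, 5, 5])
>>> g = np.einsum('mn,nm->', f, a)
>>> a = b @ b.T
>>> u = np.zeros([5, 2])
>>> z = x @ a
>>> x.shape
(3, 7)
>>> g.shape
()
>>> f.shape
(5, 5)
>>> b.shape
(7, 3)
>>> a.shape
(7, 7)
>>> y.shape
(5,)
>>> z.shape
(3, 7)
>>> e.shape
(5,)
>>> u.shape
(5, 2)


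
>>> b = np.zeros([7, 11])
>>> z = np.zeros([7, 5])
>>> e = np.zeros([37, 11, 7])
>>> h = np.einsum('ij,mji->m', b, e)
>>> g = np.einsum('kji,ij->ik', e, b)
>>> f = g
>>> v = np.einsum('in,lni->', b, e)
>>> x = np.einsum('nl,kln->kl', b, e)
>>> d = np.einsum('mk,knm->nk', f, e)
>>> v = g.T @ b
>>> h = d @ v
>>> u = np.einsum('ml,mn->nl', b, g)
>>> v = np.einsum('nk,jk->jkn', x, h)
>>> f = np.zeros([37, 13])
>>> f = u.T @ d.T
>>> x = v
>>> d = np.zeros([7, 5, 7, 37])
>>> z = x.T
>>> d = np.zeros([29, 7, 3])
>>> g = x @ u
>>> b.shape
(7, 11)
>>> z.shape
(37, 11, 11)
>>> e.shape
(37, 11, 7)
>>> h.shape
(11, 11)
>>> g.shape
(11, 11, 11)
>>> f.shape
(11, 11)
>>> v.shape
(11, 11, 37)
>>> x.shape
(11, 11, 37)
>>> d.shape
(29, 7, 3)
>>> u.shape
(37, 11)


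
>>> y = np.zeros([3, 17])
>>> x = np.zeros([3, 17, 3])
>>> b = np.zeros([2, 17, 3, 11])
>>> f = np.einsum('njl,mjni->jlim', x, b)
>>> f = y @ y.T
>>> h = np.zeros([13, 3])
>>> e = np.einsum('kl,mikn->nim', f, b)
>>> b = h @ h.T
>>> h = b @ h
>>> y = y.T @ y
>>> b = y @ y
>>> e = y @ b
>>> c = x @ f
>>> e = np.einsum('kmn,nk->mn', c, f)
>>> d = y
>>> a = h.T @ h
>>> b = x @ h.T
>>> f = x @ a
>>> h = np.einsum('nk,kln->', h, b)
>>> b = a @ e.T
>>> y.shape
(17, 17)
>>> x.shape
(3, 17, 3)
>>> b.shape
(3, 17)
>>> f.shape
(3, 17, 3)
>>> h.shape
()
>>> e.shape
(17, 3)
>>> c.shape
(3, 17, 3)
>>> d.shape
(17, 17)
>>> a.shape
(3, 3)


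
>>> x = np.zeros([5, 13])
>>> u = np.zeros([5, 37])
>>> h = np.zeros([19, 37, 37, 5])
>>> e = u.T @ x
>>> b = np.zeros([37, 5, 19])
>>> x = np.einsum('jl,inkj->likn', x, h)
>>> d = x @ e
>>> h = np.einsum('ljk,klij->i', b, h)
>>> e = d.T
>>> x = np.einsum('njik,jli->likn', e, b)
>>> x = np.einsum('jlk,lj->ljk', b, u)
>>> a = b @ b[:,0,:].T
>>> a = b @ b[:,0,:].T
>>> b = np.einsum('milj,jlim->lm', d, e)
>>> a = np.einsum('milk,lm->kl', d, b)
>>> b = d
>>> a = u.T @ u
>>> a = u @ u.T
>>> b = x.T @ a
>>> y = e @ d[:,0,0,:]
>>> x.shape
(5, 37, 19)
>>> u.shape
(5, 37)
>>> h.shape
(37,)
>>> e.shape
(13, 37, 19, 13)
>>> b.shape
(19, 37, 5)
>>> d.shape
(13, 19, 37, 13)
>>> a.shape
(5, 5)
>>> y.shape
(13, 37, 19, 13)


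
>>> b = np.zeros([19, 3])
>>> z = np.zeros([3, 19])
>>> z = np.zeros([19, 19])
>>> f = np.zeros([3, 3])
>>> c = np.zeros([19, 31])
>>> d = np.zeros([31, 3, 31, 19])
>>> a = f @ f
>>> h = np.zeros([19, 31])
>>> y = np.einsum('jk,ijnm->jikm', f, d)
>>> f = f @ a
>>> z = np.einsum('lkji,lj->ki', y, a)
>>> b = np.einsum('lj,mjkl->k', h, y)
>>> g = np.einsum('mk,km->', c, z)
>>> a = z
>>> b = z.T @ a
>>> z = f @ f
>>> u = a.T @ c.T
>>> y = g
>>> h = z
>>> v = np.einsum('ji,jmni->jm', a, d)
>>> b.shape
(19, 19)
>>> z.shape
(3, 3)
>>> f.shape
(3, 3)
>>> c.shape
(19, 31)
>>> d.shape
(31, 3, 31, 19)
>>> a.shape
(31, 19)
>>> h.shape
(3, 3)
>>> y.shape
()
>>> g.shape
()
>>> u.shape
(19, 19)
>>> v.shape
(31, 3)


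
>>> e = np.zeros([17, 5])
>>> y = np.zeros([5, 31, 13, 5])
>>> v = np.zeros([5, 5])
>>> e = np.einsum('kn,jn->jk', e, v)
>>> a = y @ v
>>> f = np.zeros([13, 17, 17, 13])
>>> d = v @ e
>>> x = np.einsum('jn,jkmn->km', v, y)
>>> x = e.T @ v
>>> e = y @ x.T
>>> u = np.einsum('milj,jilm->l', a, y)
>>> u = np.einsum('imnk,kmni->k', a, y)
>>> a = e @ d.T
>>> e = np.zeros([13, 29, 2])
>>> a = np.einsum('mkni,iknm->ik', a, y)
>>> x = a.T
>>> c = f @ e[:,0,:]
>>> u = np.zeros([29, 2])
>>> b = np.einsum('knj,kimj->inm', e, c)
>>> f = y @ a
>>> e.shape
(13, 29, 2)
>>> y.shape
(5, 31, 13, 5)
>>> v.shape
(5, 5)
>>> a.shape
(5, 31)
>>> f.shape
(5, 31, 13, 31)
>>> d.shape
(5, 17)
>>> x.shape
(31, 5)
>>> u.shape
(29, 2)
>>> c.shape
(13, 17, 17, 2)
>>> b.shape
(17, 29, 17)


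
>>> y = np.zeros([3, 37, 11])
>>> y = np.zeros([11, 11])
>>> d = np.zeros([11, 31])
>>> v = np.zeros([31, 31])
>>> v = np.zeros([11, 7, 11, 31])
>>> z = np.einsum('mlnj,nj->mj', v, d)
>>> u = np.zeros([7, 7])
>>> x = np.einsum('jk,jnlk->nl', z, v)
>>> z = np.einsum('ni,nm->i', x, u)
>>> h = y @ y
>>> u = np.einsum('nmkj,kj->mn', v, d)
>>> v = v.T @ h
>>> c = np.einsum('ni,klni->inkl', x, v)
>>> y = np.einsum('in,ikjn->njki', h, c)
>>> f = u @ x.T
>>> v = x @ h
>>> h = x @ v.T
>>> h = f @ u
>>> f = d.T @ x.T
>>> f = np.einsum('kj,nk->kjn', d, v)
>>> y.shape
(11, 31, 7, 11)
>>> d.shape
(11, 31)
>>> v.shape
(7, 11)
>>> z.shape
(11,)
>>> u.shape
(7, 11)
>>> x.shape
(7, 11)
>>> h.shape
(7, 11)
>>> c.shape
(11, 7, 31, 11)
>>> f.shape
(11, 31, 7)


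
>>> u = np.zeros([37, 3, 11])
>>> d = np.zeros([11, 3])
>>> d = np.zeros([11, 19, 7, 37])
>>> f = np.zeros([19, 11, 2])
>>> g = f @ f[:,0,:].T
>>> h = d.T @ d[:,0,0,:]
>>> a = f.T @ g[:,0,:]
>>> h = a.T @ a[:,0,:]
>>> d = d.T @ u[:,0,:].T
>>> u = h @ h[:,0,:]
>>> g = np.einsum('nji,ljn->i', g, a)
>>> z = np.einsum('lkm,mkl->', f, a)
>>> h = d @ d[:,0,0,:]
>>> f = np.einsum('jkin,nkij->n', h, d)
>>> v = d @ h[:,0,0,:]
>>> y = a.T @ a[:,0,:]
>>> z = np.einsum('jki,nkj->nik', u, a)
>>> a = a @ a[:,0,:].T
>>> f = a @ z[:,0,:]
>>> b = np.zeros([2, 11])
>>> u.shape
(19, 11, 19)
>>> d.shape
(37, 7, 19, 37)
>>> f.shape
(2, 11, 11)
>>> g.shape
(19,)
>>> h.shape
(37, 7, 19, 37)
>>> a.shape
(2, 11, 2)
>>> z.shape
(2, 19, 11)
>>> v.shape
(37, 7, 19, 37)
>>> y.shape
(19, 11, 19)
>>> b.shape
(2, 11)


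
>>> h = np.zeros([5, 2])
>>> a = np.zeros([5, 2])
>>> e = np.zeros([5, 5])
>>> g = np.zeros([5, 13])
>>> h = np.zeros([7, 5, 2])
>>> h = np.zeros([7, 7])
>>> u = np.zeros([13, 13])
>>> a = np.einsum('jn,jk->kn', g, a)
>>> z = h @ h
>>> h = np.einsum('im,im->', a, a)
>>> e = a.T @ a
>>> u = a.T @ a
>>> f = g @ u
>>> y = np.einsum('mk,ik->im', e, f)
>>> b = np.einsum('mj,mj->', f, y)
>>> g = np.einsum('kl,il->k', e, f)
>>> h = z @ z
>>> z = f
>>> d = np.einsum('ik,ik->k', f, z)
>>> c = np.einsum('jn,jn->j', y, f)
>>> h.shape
(7, 7)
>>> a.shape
(2, 13)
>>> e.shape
(13, 13)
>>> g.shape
(13,)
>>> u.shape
(13, 13)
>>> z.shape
(5, 13)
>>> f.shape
(5, 13)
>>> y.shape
(5, 13)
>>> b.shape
()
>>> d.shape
(13,)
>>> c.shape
(5,)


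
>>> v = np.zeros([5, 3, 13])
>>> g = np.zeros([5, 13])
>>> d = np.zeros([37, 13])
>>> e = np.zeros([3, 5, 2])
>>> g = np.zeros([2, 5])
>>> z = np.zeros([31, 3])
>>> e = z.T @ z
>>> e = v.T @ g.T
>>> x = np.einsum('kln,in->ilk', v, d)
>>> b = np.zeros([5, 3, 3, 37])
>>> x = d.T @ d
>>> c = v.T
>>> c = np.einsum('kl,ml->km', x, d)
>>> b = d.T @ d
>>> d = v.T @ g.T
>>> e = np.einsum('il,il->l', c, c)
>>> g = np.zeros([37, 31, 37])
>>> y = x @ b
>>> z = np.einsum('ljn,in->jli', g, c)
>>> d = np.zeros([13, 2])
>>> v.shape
(5, 3, 13)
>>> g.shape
(37, 31, 37)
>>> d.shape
(13, 2)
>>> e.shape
(37,)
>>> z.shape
(31, 37, 13)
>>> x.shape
(13, 13)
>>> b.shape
(13, 13)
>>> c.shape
(13, 37)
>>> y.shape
(13, 13)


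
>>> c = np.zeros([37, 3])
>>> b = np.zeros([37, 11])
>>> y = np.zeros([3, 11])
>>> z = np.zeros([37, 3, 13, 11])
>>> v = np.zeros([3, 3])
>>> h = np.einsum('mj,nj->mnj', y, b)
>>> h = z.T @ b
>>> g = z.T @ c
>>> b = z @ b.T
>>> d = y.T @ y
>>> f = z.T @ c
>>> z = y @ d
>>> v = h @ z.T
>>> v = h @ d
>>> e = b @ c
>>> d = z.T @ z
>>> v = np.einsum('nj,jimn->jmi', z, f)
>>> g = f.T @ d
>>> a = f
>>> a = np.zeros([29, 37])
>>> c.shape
(37, 3)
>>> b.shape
(37, 3, 13, 37)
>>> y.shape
(3, 11)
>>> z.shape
(3, 11)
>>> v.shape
(11, 3, 13)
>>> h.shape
(11, 13, 3, 11)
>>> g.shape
(3, 3, 13, 11)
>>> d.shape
(11, 11)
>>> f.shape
(11, 13, 3, 3)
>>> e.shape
(37, 3, 13, 3)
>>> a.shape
(29, 37)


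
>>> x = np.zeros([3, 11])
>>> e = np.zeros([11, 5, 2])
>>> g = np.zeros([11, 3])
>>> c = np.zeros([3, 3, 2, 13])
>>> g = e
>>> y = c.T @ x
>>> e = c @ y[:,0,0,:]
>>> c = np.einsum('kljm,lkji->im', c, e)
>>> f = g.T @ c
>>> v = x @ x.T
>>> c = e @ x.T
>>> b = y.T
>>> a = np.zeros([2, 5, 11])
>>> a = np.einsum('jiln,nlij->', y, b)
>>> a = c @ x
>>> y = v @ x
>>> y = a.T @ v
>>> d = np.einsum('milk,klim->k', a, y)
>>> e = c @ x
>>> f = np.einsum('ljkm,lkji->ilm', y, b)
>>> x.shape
(3, 11)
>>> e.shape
(3, 3, 2, 11)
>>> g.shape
(11, 5, 2)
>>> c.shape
(3, 3, 2, 3)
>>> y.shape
(11, 2, 3, 3)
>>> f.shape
(13, 11, 3)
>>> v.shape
(3, 3)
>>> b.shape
(11, 3, 2, 13)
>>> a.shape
(3, 3, 2, 11)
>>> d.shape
(11,)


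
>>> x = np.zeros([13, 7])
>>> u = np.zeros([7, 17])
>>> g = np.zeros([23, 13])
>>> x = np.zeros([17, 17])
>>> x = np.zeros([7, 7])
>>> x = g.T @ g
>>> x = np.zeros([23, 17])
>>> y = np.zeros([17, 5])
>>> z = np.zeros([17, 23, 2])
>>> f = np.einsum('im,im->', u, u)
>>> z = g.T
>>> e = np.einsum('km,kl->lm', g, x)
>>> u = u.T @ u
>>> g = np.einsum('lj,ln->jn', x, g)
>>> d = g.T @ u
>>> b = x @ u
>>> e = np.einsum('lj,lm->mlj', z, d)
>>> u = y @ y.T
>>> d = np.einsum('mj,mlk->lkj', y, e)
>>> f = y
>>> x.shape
(23, 17)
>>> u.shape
(17, 17)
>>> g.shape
(17, 13)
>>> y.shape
(17, 5)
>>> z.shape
(13, 23)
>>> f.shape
(17, 5)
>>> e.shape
(17, 13, 23)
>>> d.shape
(13, 23, 5)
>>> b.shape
(23, 17)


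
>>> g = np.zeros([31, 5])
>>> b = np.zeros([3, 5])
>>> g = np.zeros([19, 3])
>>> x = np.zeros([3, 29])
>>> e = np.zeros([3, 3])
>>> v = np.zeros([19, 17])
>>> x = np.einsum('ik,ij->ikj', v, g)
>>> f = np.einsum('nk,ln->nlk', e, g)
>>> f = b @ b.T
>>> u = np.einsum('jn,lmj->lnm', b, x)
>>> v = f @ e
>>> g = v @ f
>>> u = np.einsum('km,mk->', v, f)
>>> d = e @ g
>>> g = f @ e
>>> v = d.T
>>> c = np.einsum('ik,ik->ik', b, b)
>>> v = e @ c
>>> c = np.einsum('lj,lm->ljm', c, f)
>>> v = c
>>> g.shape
(3, 3)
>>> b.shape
(3, 5)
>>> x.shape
(19, 17, 3)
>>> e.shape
(3, 3)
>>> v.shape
(3, 5, 3)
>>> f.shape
(3, 3)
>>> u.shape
()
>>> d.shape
(3, 3)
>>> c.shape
(3, 5, 3)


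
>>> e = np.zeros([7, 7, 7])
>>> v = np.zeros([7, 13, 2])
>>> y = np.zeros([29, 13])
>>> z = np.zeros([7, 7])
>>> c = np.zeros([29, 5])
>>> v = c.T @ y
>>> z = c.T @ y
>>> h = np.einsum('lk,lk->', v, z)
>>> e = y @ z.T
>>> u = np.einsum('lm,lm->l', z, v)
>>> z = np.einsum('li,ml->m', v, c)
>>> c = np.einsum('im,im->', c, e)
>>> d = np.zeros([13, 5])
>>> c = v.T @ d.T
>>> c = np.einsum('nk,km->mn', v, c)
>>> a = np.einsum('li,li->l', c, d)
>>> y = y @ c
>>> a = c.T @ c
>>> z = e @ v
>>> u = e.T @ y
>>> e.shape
(29, 5)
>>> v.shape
(5, 13)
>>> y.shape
(29, 5)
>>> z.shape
(29, 13)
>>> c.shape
(13, 5)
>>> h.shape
()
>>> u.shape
(5, 5)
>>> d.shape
(13, 5)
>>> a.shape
(5, 5)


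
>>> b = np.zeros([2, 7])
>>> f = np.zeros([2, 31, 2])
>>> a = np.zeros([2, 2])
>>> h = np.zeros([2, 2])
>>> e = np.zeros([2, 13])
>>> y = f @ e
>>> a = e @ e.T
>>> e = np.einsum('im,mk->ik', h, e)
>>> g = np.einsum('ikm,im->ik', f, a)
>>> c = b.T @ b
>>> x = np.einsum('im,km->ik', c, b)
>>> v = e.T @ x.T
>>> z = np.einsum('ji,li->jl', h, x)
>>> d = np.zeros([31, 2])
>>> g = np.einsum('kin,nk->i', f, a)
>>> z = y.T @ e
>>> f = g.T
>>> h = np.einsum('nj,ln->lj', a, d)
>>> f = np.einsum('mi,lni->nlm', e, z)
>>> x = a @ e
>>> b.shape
(2, 7)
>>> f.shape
(31, 13, 2)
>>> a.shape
(2, 2)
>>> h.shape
(31, 2)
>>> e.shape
(2, 13)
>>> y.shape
(2, 31, 13)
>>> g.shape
(31,)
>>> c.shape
(7, 7)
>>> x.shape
(2, 13)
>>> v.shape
(13, 7)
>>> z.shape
(13, 31, 13)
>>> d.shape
(31, 2)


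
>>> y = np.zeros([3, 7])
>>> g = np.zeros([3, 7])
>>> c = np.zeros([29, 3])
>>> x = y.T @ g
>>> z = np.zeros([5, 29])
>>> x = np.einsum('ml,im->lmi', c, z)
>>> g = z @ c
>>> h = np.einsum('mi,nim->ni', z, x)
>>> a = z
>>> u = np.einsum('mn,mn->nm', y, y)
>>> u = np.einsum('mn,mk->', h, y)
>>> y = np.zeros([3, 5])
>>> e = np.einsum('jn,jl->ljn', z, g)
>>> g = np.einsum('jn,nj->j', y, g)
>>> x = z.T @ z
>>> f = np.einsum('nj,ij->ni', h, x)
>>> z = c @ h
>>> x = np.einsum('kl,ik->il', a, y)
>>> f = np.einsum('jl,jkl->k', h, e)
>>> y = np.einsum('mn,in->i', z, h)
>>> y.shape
(3,)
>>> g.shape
(3,)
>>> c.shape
(29, 3)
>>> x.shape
(3, 29)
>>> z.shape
(29, 29)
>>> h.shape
(3, 29)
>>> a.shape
(5, 29)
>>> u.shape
()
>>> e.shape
(3, 5, 29)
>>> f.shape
(5,)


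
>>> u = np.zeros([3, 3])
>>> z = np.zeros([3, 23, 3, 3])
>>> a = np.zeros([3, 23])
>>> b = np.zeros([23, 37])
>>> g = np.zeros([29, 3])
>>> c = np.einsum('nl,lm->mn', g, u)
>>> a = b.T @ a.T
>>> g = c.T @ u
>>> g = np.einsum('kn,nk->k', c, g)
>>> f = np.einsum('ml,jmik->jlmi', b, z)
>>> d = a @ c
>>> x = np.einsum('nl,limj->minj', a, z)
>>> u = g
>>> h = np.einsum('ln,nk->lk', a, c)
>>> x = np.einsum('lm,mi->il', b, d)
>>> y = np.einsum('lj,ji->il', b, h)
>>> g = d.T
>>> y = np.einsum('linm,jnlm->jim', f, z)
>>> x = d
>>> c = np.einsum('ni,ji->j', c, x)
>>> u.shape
(3,)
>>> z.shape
(3, 23, 3, 3)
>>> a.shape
(37, 3)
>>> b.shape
(23, 37)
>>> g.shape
(29, 37)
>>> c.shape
(37,)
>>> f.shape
(3, 37, 23, 3)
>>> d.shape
(37, 29)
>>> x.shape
(37, 29)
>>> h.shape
(37, 29)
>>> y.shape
(3, 37, 3)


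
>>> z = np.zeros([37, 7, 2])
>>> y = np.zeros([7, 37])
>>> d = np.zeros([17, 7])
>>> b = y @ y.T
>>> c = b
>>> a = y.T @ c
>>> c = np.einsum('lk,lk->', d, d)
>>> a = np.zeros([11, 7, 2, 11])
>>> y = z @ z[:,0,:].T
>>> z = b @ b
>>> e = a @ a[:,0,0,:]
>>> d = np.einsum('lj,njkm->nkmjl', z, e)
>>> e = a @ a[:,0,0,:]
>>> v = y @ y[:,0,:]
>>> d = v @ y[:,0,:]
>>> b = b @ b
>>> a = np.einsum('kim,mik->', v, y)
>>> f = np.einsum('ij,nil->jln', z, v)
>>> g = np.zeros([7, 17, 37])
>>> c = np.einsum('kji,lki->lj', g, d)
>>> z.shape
(7, 7)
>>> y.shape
(37, 7, 37)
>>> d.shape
(37, 7, 37)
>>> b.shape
(7, 7)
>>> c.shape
(37, 17)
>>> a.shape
()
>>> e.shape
(11, 7, 2, 11)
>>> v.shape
(37, 7, 37)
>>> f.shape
(7, 37, 37)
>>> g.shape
(7, 17, 37)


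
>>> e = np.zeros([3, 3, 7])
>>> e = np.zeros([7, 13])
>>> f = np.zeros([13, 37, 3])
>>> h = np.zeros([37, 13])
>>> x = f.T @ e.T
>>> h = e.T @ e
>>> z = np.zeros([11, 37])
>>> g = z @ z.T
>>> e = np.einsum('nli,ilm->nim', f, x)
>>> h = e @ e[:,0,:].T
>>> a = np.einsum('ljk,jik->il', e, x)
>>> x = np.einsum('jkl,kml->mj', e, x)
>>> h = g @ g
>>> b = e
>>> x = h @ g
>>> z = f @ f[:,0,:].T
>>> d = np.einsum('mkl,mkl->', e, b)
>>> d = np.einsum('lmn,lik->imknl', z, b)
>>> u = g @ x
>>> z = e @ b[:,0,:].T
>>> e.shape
(13, 3, 7)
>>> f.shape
(13, 37, 3)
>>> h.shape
(11, 11)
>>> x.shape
(11, 11)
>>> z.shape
(13, 3, 13)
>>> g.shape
(11, 11)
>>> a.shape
(37, 13)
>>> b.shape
(13, 3, 7)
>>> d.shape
(3, 37, 7, 13, 13)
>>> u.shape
(11, 11)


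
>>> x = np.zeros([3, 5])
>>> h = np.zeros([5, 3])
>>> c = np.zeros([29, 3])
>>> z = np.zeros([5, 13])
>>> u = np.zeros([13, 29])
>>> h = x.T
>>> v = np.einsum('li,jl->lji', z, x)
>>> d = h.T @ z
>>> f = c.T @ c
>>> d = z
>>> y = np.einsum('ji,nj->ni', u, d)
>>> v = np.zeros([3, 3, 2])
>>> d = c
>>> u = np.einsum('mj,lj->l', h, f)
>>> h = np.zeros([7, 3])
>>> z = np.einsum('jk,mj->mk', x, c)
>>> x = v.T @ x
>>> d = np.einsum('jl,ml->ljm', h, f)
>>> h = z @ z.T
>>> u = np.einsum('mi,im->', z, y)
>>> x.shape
(2, 3, 5)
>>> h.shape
(29, 29)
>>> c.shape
(29, 3)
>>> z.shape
(29, 5)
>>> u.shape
()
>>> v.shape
(3, 3, 2)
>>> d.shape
(3, 7, 3)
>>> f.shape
(3, 3)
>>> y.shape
(5, 29)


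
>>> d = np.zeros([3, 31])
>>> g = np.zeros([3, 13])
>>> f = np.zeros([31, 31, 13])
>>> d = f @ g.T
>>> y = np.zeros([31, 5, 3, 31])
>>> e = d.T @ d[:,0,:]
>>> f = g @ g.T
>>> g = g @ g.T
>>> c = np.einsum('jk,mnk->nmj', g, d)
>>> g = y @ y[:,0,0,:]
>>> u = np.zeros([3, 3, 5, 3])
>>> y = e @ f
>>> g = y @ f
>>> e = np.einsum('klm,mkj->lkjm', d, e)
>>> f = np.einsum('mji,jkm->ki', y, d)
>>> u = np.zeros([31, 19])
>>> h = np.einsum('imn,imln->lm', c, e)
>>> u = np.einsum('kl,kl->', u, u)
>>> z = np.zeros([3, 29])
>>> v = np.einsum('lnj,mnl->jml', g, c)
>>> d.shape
(31, 31, 3)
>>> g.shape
(3, 31, 3)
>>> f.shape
(31, 3)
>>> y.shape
(3, 31, 3)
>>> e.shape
(31, 31, 3, 3)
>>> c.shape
(31, 31, 3)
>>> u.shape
()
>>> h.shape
(3, 31)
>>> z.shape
(3, 29)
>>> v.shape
(3, 31, 3)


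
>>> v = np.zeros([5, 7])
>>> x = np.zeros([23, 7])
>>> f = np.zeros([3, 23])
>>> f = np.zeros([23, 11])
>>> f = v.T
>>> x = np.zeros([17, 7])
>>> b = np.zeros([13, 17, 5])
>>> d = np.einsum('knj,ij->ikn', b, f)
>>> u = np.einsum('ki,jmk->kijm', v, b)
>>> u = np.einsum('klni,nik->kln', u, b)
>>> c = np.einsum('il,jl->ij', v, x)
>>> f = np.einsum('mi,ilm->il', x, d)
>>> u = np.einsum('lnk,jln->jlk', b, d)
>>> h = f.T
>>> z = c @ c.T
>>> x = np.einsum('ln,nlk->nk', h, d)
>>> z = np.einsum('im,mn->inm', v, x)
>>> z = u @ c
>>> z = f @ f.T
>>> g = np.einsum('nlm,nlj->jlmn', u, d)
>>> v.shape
(5, 7)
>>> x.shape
(7, 17)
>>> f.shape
(7, 13)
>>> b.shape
(13, 17, 5)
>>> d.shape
(7, 13, 17)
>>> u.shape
(7, 13, 5)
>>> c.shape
(5, 17)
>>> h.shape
(13, 7)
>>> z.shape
(7, 7)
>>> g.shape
(17, 13, 5, 7)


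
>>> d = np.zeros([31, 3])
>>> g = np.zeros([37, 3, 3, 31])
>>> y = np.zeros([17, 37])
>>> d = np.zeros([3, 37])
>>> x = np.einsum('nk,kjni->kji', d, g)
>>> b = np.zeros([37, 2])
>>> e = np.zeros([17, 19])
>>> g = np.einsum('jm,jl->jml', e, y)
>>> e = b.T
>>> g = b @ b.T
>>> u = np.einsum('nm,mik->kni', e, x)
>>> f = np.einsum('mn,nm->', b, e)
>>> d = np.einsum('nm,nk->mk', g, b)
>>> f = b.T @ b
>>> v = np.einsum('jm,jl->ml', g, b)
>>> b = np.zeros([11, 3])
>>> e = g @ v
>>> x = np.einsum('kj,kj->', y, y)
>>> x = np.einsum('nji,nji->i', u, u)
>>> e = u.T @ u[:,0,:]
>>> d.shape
(37, 2)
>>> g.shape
(37, 37)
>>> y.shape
(17, 37)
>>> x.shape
(3,)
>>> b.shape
(11, 3)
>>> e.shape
(3, 2, 3)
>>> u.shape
(31, 2, 3)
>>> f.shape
(2, 2)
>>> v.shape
(37, 2)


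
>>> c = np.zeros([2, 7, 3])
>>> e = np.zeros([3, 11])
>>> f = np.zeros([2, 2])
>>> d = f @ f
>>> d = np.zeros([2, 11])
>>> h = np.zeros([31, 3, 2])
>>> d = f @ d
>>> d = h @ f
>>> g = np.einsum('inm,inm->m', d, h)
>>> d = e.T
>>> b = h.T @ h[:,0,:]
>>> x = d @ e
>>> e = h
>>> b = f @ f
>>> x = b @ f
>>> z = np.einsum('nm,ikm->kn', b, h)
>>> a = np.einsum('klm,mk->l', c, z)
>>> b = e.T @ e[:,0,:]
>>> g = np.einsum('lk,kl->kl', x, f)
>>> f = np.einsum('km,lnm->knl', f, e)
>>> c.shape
(2, 7, 3)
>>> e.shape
(31, 3, 2)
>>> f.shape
(2, 3, 31)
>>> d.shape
(11, 3)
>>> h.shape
(31, 3, 2)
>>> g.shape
(2, 2)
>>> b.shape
(2, 3, 2)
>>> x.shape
(2, 2)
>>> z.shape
(3, 2)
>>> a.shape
(7,)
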